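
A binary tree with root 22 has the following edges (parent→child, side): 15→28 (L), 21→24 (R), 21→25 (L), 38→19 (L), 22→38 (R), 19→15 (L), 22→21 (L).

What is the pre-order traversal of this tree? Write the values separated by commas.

22, 21, 25, 24, 38, 19, 15, 28

Pre-order visits the node, then its left subtree, then its right subtree.
Visit 22.
At 22: go left to 21.
  Visit 21.
  At 21: go left to 25.
    25 is a leaf — visit 25.
  At 21: go right to 24.
    24 is a leaf — visit 24.
At 22: go right to 38.
  Visit 38.
  At 38: go left to 19.
    Visit 19.
    At 19: go left to 15.
      Visit 15.
      At 15: go left to 28.
        28 is a leaf — visit 28.
      At 15: no right child.
    At 19: no right child.
  At 38: no right child.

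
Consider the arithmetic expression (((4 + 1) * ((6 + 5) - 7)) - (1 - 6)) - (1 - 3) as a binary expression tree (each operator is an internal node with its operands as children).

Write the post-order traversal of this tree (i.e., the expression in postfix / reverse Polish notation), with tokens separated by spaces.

4 1 + 6 5 + 7 - * 1 6 - - 1 3 - -

Post-order on an expression tree gives postfix notation: for each operator, emit left operand, right operand, then the operator.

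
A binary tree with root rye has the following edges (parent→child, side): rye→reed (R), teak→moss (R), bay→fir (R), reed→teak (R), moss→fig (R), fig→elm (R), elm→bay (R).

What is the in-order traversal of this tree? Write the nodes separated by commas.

rye, reed, teak, moss, fig, elm, bay, fir

In-order visits the left subtree, then the node, then the right subtree.
At rye: no left child.
Visit rye.
At rye: go right to reed.
  At reed: no left child.
  Visit reed.
  At reed: go right to teak.
    At teak: no left child.
    Visit teak.
    At teak: go right to moss.
      At moss: no left child.
      Visit moss.
      At moss: go right to fig.
        At fig: no left child.
        Visit fig.
        At fig: go right to elm.
          At elm: no left child.
          Visit elm.
          At elm: go right to bay.
            At bay: no left child.
            Visit bay.
            At bay: go right to fir.
              fir is a leaf — visit fir.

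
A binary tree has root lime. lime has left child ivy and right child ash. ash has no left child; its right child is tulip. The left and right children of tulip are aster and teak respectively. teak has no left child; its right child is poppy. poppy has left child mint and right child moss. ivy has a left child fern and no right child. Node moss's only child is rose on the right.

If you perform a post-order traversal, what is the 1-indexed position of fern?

Post-order visits the left subtree, then the right subtree, then the node.
At lime: go left to ivy.
  At ivy: go left to fern.
    fern is a leaf — visit fern.
  At ivy: no right child.
  Visit ivy.
At lime: go right to ash.
  At ash: no left child.
  At ash: go right to tulip.
    At tulip: go left to aster.
      aster is a leaf — visit aster.
    At tulip: go right to teak.
      At teak: no left child.
      At teak: go right to poppy.
        At poppy: go left to mint.
          mint is a leaf — visit mint.
        At poppy: go right to moss.
          At moss: no left child.
          At moss: go right to rose.
            rose is a leaf — visit rose.
          Visit moss.
        Visit poppy.
      Visit teak.
    Visit tulip.
  Visit ash.
Visit lime.
Full post-order sequence: fern, ivy, aster, mint, rose, moss, poppy, teak, tulip, ash, lime.

1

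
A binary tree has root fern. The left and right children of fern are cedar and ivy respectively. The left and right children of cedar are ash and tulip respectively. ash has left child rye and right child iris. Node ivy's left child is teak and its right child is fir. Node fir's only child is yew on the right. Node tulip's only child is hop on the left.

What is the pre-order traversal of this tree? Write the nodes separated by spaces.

fern cedar ash rye iris tulip hop ivy teak fir yew

Pre-order visits the node, then its left subtree, then its right subtree.
Visit fern.
At fern: go left to cedar.
  Visit cedar.
  At cedar: go left to ash.
    Visit ash.
    At ash: go left to rye.
      rye is a leaf — visit rye.
    At ash: go right to iris.
      iris is a leaf — visit iris.
  At cedar: go right to tulip.
    Visit tulip.
    At tulip: go left to hop.
      hop is a leaf — visit hop.
    At tulip: no right child.
At fern: go right to ivy.
  Visit ivy.
  At ivy: go left to teak.
    teak is a leaf — visit teak.
  At ivy: go right to fir.
    Visit fir.
    At fir: no left child.
    At fir: go right to yew.
      yew is a leaf — visit yew.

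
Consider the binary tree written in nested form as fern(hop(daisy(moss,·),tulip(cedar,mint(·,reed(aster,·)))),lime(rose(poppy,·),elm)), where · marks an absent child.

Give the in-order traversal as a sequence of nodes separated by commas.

moss, daisy, hop, cedar, tulip, mint, aster, reed, fern, poppy, rose, lime, elm

In-order visits the left subtree, then the node, then the right subtree.
At fern: go left to hop.
  At hop: go left to daisy.
    At daisy: go left to moss.
      moss is a leaf — visit moss.
    Visit daisy.
    At daisy: no right child.
  Visit hop.
  At hop: go right to tulip.
    At tulip: go left to cedar.
      cedar is a leaf — visit cedar.
    Visit tulip.
    At tulip: go right to mint.
      At mint: no left child.
      Visit mint.
      At mint: go right to reed.
        At reed: go left to aster.
          aster is a leaf — visit aster.
        Visit reed.
        At reed: no right child.
Visit fern.
At fern: go right to lime.
  At lime: go left to rose.
    At rose: go left to poppy.
      poppy is a leaf — visit poppy.
    Visit rose.
    At rose: no right child.
  Visit lime.
  At lime: go right to elm.
    elm is a leaf — visit elm.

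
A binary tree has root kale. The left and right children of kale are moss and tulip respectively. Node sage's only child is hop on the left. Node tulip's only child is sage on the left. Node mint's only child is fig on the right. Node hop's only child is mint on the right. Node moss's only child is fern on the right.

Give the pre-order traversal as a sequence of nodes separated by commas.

Pre-order visits the node, then its left subtree, then its right subtree.
Visit kale.
At kale: go left to moss.
  Visit moss.
  At moss: no left child.
  At moss: go right to fern.
    fern is a leaf — visit fern.
At kale: go right to tulip.
  Visit tulip.
  At tulip: go left to sage.
    Visit sage.
    At sage: go left to hop.
      Visit hop.
      At hop: no left child.
      At hop: go right to mint.
        Visit mint.
        At mint: no left child.
        At mint: go right to fig.
          fig is a leaf — visit fig.
    At sage: no right child.
  At tulip: no right child.

kale, moss, fern, tulip, sage, hop, mint, fig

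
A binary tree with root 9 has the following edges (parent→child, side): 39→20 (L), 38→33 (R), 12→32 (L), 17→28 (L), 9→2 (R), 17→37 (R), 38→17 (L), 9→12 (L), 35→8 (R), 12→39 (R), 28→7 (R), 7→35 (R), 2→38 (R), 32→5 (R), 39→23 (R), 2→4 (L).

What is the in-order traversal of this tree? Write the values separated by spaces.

32 5 12 20 39 23 9 4 2 28 7 35 8 17 37 38 33

In-order visits the left subtree, then the node, then the right subtree.
At 9: go left to 12.
  At 12: go left to 32.
    At 32: no left child.
    Visit 32.
    At 32: go right to 5.
      5 is a leaf — visit 5.
  Visit 12.
  At 12: go right to 39.
    At 39: go left to 20.
      20 is a leaf — visit 20.
    Visit 39.
    At 39: go right to 23.
      23 is a leaf — visit 23.
Visit 9.
At 9: go right to 2.
  At 2: go left to 4.
    4 is a leaf — visit 4.
  Visit 2.
  At 2: go right to 38.
    At 38: go left to 17.
      At 17: go left to 28.
        At 28: no left child.
        Visit 28.
        At 28: go right to 7.
          At 7: no left child.
          Visit 7.
          At 7: go right to 35.
            At 35: no left child.
            Visit 35.
            At 35: go right to 8.
              8 is a leaf — visit 8.
      Visit 17.
      At 17: go right to 37.
        37 is a leaf — visit 37.
    Visit 38.
    At 38: go right to 33.
      33 is a leaf — visit 33.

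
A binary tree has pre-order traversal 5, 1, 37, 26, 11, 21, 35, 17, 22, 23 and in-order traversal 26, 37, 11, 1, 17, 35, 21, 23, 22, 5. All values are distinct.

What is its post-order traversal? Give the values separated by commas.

The first element of pre-order is the root; it splits in-order into left and right subtrees.
Root 5: left subtree has 9 nodes {26, 37, 11, 1, 17, 35, 21, 23, 22}, right has 0 { }.
  Root 1: left subtree has 3 nodes {26, 37, 11}, right has 5 {17, 35, 21, 23, 22}.
    Root 37: left subtree has 1 node {26}, right has 1 {11}.
    Root 21: left subtree has 2 nodes {17, 35}, right has 2 {23, 22}.
      Root 35: left subtree has 1 node {17}, right has 0 { }.
      Root 22: left subtree has 1 node {23}, right has 0 { }.

26, 11, 37, 17, 35, 23, 22, 21, 1, 5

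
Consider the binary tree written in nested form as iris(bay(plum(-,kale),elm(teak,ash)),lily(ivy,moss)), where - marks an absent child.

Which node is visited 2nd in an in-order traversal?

In-order visits the left subtree, then the node, then the right subtree.
At iris: go left to bay.
  At bay: go left to plum.
    At plum: no left child.
    Visit plum.
    At plum: go right to kale.
      kale is a leaf — visit kale.
  Visit bay.
  At bay: go right to elm.
    At elm: go left to teak.
      teak is a leaf — visit teak.
    Visit elm.
    At elm: go right to ash.
      ash is a leaf — visit ash.
Visit iris.
At iris: go right to lily.
  At lily: go left to ivy.
    ivy is a leaf — visit ivy.
  Visit lily.
  At lily: go right to moss.
    moss is a leaf — visit moss.
Full in-order sequence: plum, kale, bay, teak, elm, ash, iris, ivy, lily, moss.

kale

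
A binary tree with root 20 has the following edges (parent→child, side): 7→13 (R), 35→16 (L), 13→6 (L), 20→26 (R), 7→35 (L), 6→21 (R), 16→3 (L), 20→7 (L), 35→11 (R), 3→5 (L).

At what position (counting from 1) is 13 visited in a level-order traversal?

Level-order visits nodes level by level from the root, left to right within each level.
Level 0: 20
Level 1: 7, 26
Level 2: 35, 13
Level 3: 16, 11, 6
Level 4: 3, 21
Level 5: 5
Full level-order sequence: 20, 7, 26, 35, 13, 16, 11, 6, 3, 21, 5.

5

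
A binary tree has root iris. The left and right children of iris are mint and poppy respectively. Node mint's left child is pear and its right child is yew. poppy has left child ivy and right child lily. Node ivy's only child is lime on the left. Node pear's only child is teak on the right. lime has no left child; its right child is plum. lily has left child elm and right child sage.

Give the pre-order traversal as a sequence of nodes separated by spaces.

Pre-order visits the node, then its left subtree, then its right subtree.
Visit iris.
At iris: go left to mint.
  Visit mint.
  At mint: go left to pear.
    Visit pear.
    At pear: no left child.
    At pear: go right to teak.
      teak is a leaf — visit teak.
  At mint: go right to yew.
    yew is a leaf — visit yew.
At iris: go right to poppy.
  Visit poppy.
  At poppy: go left to ivy.
    Visit ivy.
    At ivy: go left to lime.
      Visit lime.
      At lime: no left child.
      At lime: go right to plum.
        plum is a leaf — visit plum.
    At ivy: no right child.
  At poppy: go right to lily.
    Visit lily.
    At lily: go left to elm.
      elm is a leaf — visit elm.
    At lily: go right to sage.
      sage is a leaf — visit sage.

iris mint pear teak yew poppy ivy lime plum lily elm sage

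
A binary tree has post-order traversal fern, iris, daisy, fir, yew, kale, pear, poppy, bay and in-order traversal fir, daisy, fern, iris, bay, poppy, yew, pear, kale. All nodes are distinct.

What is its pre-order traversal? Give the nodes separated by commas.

bay, fir, daisy, iris, fern, poppy, pear, yew, kale

The last element of post-order is the root; it splits in-order into left and right subtrees.
Root bay: left subtree has 4 nodes {fir, daisy, fern, iris}, right has 4 {poppy, yew, pear, kale}.
  Root fir: left subtree has 0 nodes { }, right has 3 {daisy, fern, iris}.
    Root daisy: left subtree has 0 nodes { }, right has 2 {fern, iris}.
      Root iris: left subtree has 1 node {fern}, right has 0 { }.
  Root poppy: left subtree has 0 nodes { }, right has 3 {yew, pear, kale}.
    Root pear: left subtree has 1 node {yew}, right has 1 {kale}.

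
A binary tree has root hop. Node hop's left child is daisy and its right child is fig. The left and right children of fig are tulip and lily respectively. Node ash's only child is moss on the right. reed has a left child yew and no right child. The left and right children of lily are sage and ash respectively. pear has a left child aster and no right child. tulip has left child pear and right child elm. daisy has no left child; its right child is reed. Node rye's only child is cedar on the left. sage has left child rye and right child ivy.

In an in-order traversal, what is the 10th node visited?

cedar

In-order visits the left subtree, then the node, then the right subtree.
At hop: go left to daisy.
  At daisy: no left child.
  Visit daisy.
  At daisy: go right to reed.
    At reed: go left to yew.
      yew is a leaf — visit yew.
    Visit reed.
    At reed: no right child.
Visit hop.
At hop: go right to fig.
  At fig: go left to tulip.
    At tulip: go left to pear.
      At pear: go left to aster.
        aster is a leaf — visit aster.
      Visit pear.
      At pear: no right child.
    Visit tulip.
    At tulip: go right to elm.
      elm is a leaf — visit elm.
  Visit fig.
  At fig: go right to lily.
    At lily: go left to sage.
      At sage: go left to rye.
        At rye: go left to cedar.
          cedar is a leaf — visit cedar.
        Visit rye.
        At rye: no right child.
      Visit sage.
      At sage: go right to ivy.
        ivy is a leaf — visit ivy.
    Visit lily.
    At lily: go right to ash.
      At ash: no left child.
      Visit ash.
      At ash: go right to moss.
        moss is a leaf — visit moss.
Full in-order sequence: daisy, yew, reed, hop, aster, pear, tulip, elm, fig, cedar, rye, sage, ivy, lily, ash, moss.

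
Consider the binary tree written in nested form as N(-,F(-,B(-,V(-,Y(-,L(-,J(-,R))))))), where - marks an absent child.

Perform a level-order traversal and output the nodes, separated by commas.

N, F, B, V, Y, L, J, R

Level-order visits nodes level by level from the root, left to right within each level.
Level 0: N
Level 1: F
Level 2: B
Level 3: V
Level 4: Y
Level 5: L
Level 6: J
Level 7: R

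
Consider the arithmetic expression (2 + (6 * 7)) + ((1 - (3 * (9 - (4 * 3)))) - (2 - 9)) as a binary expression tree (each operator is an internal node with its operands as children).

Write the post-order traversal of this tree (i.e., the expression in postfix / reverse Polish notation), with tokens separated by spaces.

2 6 7 * + 1 3 9 4 3 * - * - 2 9 - - +

Post-order on an expression tree gives postfix notation: for each operator, emit left operand, right operand, then the operator.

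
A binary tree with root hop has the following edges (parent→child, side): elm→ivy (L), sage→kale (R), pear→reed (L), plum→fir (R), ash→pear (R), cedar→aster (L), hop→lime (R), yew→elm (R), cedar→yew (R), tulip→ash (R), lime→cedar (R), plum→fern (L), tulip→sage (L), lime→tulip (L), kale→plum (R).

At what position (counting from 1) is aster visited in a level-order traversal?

Level-order visits nodes level by level from the root, left to right within each level.
Level 0: hop
Level 1: lime
Level 2: tulip, cedar
Level 3: sage, ash, aster, yew
Level 4: kale, pear, elm
Level 5: plum, reed, ivy
Level 6: fern, fir
Full level-order sequence: hop, lime, tulip, cedar, sage, ash, aster, yew, kale, pear, elm, plum, reed, ivy, fern, fir.

7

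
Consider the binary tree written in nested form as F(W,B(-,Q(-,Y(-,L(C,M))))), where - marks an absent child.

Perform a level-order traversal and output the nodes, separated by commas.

F, W, B, Q, Y, L, C, M

Level-order visits nodes level by level from the root, left to right within each level.
Level 0: F
Level 1: W, B
Level 2: Q
Level 3: Y
Level 4: L
Level 5: C, M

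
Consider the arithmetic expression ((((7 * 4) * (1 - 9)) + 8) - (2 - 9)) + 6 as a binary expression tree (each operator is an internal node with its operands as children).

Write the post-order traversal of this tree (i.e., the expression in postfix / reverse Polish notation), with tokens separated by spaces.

7 4 * 1 9 - * 8 + 2 9 - - 6 +

Post-order on an expression tree gives postfix notation: for each operator, emit left operand, right operand, then the operator.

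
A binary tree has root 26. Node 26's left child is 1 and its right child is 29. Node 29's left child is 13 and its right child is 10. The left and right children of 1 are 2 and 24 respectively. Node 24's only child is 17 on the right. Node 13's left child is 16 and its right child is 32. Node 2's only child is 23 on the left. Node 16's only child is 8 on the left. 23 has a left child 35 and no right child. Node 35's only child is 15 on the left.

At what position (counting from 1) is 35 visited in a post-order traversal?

Post-order visits the left subtree, then the right subtree, then the node.
At 26: go left to 1.
  At 1: go left to 2.
    At 2: go left to 23.
      At 23: go left to 35.
        At 35: go left to 15.
          15 is a leaf — visit 15.
        At 35: no right child.
        Visit 35.
      At 23: no right child.
      Visit 23.
    At 2: no right child.
    Visit 2.
  At 1: go right to 24.
    At 24: no left child.
    At 24: go right to 17.
      17 is a leaf — visit 17.
    Visit 24.
  Visit 1.
At 26: go right to 29.
  At 29: go left to 13.
    At 13: go left to 16.
      At 16: go left to 8.
        8 is a leaf — visit 8.
      At 16: no right child.
      Visit 16.
    At 13: go right to 32.
      32 is a leaf — visit 32.
    Visit 13.
  At 29: go right to 10.
    10 is a leaf — visit 10.
  Visit 29.
Visit 26.
Full post-order sequence: 15, 35, 23, 2, 17, 24, 1, 8, 16, 32, 13, 10, 29, 26.

2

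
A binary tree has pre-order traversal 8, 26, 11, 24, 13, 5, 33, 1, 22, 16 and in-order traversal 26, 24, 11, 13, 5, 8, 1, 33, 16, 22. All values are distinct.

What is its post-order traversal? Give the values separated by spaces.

The first element of pre-order is the root; it splits in-order into left and right subtrees.
Root 8: left subtree has 5 nodes {26, 24, 11, 13, 5}, right has 4 {1, 33, 16, 22}.
  Root 26: left subtree has 0 nodes { }, right has 4 {24, 11, 13, 5}.
    Root 11: left subtree has 1 node {24}, right has 2 {13, 5}.
      Root 13: left subtree has 0 nodes { }, right has 1 {5}.
  Root 33: left subtree has 1 node {1}, right has 2 {16, 22}.
    Root 22: left subtree has 1 node {16}, right has 0 { }.

24 5 13 11 26 1 16 22 33 8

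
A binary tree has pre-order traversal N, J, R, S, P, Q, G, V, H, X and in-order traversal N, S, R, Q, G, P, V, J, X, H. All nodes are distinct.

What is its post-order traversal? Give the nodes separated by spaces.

The first element of pre-order is the root; it splits in-order into left and right subtrees.
Root N: left subtree has 0 nodes { }, right has 9 {S, R, Q, G, P, V, J, X, H}.
  Root J: left subtree has 6 nodes {S, R, Q, G, P, V}, right has 2 {X, H}.
    Root R: left subtree has 1 node {S}, right has 4 {Q, G, P, V}.
      Root P: left subtree has 2 nodes {Q, G}, right has 1 {V}.
        Root Q: left subtree has 0 nodes { }, right has 1 {G}.
    Root H: left subtree has 1 node {X}, right has 0 { }.

S G Q V P R X H J N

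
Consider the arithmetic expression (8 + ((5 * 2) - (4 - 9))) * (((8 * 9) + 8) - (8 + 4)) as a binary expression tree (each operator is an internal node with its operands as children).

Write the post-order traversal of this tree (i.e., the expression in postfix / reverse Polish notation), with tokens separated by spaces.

Post-order on an expression tree gives postfix notation: for each operator, emit left operand, right operand, then the operator.

8 5 2 * 4 9 - - + 8 9 * 8 + 8 4 + - *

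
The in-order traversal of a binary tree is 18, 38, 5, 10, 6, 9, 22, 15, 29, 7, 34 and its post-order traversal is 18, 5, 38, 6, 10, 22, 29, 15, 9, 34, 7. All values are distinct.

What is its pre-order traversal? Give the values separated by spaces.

7 9 10 38 18 5 6 15 22 29 34

The last element of post-order is the root; it splits in-order into left and right subtrees.
Root 7: left subtree has 9 nodes {18, 38, 5, 10, 6, 9, 22, 15, 29}, right has 1 {34}.
  Root 9: left subtree has 5 nodes {18, 38, 5, 10, 6}, right has 3 {22, 15, 29}.
    Root 10: left subtree has 3 nodes {18, 38, 5}, right has 1 {6}.
      Root 38: left subtree has 1 node {18}, right has 1 {5}.
    Root 15: left subtree has 1 node {22}, right has 1 {29}.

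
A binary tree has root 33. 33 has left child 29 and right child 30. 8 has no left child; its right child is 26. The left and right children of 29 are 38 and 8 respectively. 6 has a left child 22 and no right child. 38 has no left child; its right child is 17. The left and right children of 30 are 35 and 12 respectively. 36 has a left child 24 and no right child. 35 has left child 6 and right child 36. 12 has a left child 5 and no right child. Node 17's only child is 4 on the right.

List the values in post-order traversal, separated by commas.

Post-order visits the left subtree, then the right subtree, then the node.
At 33: go left to 29.
  At 29: go left to 38.
    At 38: no left child.
    At 38: go right to 17.
      At 17: no left child.
      At 17: go right to 4.
        4 is a leaf — visit 4.
      Visit 17.
    Visit 38.
  At 29: go right to 8.
    At 8: no left child.
    At 8: go right to 26.
      26 is a leaf — visit 26.
    Visit 8.
  Visit 29.
At 33: go right to 30.
  At 30: go left to 35.
    At 35: go left to 6.
      At 6: go left to 22.
        22 is a leaf — visit 22.
      At 6: no right child.
      Visit 6.
    At 35: go right to 36.
      At 36: go left to 24.
        24 is a leaf — visit 24.
      At 36: no right child.
      Visit 36.
    Visit 35.
  At 30: go right to 12.
    At 12: go left to 5.
      5 is a leaf — visit 5.
    At 12: no right child.
    Visit 12.
  Visit 30.
Visit 33.

4, 17, 38, 26, 8, 29, 22, 6, 24, 36, 35, 5, 12, 30, 33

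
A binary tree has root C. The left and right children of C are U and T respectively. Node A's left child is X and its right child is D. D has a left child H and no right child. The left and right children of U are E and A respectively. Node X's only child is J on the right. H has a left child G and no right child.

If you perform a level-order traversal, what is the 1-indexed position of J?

8

Level-order visits nodes level by level from the root, left to right within each level.
Level 0: C
Level 1: U, T
Level 2: E, A
Level 3: X, D
Level 4: J, H
Level 5: G
Full level-order sequence: C, U, T, E, A, X, D, J, H, G.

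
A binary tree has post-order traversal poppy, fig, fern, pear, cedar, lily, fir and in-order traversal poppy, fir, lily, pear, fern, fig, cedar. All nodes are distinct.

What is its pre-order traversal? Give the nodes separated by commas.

fir, poppy, lily, cedar, pear, fern, fig

The last element of post-order is the root; it splits in-order into left and right subtrees.
Root fir: left subtree has 1 node {poppy}, right has 5 {lily, pear, fern, fig, cedar}.
  Root lily: left subtree has 0 nodes { }, right has 4 {pear, fern, fig, cedar}.
    Root cedar: left subtree has 3 nodes {pear, fern, fig}, right has 0 { }.
      Root pear: left subtree has 0 nodes { }, right has 2 {fern, fig}.
        Root fern: left subtree has 0 nodes { }, right has 1 {fig}.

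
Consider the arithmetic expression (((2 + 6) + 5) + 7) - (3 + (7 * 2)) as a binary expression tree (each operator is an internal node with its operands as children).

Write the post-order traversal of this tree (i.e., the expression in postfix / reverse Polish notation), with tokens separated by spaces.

2 6 + 5 + 7 + 3 7 2 * + -

Post-order on an expression tree gives postfix notation: for each operator, emit left operand, right operand, then the operator.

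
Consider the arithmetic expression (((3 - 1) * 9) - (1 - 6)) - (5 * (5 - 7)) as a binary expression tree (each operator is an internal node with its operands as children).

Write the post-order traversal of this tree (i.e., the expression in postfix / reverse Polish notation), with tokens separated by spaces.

Post-order on an expression tree gives postfix notation: for each operator, emit left operand, right operand, then the operator.

3 1 - 9 * 1 6 - - 5 5 7 - * -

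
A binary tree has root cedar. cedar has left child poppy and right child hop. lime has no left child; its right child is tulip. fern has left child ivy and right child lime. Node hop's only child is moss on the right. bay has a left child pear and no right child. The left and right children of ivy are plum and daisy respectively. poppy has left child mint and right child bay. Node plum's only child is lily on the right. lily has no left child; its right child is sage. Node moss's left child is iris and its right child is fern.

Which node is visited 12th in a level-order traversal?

Level-order visits nodes level by level from the root, left to right within each level.
Level 0: cedar
Level 1: poppy, hop
Level 2: mint, bay, moss
Level 3: pear, iris, fern
Level 4: ivy, lime
Level 5: plum, daisy, tulip
Level 6: lily
Level 7: sage
Full level-order sequence: cedar, poppy, hop, mint, bay, moss, pear, iris, fern, ivy, lime, plum, daisy, tulip, lily, sage.

plum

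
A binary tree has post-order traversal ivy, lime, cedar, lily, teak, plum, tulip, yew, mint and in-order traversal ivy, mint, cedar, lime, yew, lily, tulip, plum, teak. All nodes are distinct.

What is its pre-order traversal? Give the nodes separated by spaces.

The last element of post-order is the root; it splits in-order into left and right subtrees.
Root mint: left subtree has 1 node {ivy}, right has 7 {cedar, lime, yew, lily, tulip, plum, teak}.
  Root yew: left subtree has 2 nodes {cedar, lime}, right has 4 {lily, tulip, plum, teak}.
    Root cedar: left subtree has 0 nodes { }, right has 1 {lime}.
    Root tulip: left subtree has 1 node {lily}, right has 2 {plum, teak}.
      Root plum: left subtree has 0 nodes { }, right has 1 {teak}.

mint ivy yew cedar lime tulip lily plum teak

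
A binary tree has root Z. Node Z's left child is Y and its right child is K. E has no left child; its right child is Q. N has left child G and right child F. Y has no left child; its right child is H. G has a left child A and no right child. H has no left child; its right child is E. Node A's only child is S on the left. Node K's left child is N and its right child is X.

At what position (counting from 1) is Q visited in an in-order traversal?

In-order visits the left subtree, then the node, then the right subtree.
At Z: go left to Y.
  At Y: no left child.
  Visit Y.
  At Y: go right to H.
    At H: no left child.
    Visit H.
    At H: go right to E.
      At E: no left child.
      Visit E.
      At E: go right to Q.
        Q is a leaf — visit Q.
Visit Z.
At Z: go right to K.
  At K: go left to N.
    At N: go left to G.
      At G: go left to A.
        At A: go left to S.
          S is a leaf — visit S.
        Visit A.
        At A: no right child.
      Visit G.
      At G: no right child.
    Visit N.
    At N: go right to F.
      F is a leaf — visit F.
  Visit K.
  At K: go right to X.
    X is a leaf — visit X.
Full in-order sequence: Y, H, E, Q, Z, S, A, G, N, F, K, X.

4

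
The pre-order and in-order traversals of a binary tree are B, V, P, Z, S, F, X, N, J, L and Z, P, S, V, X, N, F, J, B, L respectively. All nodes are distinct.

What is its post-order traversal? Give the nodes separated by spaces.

The first element of pre-order is the root; it splits in-order into left and right subtrees.
Root B: left subtree has 8 nodes {Z, P, S, V, X, N, F, J}, right has 1 {L}.
  Root V: left subtree has 3 nodes {Z, P, S}, right has 4 {X, N, F, J}.
    Root P: left subtree has 1 node {Z}, right has 1 {S}.
    Root F: left subtree has 2 nodes {X, N}, right has 1 {J}.
      Root X: left subtree has 0 nodes { }, right has 1 {N}.

Z S P N X J F V L B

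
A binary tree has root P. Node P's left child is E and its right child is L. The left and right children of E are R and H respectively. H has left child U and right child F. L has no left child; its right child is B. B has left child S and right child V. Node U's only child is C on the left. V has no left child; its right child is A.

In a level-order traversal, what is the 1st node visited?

P

Level-order visits nodes level by level from the root, left to right within each level.
Level 0: P
Level 1: E, L
Level 2: R, H, B
Level 3: U, F, S, V
Level 4: C, A
Full level-order sequence: P, E, L, R, H, B, U, F, S, V, C, A.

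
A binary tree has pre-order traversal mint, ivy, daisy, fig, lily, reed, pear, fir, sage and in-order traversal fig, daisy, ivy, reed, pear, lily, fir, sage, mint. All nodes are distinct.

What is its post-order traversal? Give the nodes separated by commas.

The first element of pre-order is the root; it splits in-order into left and right subtrees.
Root mint: left subtree has 8 nodes {fig, daisy, ivy, reed, pear, lily, fir, sage}, right has 0 { }.
  Root ivy: left subtree has 2 nodes {fig, daisy}, right has 5 {reed, pear, lily, fir, sage}.
    Root daisy: left subtree has 1 node {fig}, right has 0 { }.
    Root lily: left subtree has 2 nodes {reed, pear}, right has 2 {fir, sage}.
      Root reed: left subtree has 0 nodes { }, right has 1 {pear}.
      Root fir: left subtree has 0 nodes { }, right has 1 {sage}.

fig, daisy, pear, reed, sage, fir, lily, ivy, mint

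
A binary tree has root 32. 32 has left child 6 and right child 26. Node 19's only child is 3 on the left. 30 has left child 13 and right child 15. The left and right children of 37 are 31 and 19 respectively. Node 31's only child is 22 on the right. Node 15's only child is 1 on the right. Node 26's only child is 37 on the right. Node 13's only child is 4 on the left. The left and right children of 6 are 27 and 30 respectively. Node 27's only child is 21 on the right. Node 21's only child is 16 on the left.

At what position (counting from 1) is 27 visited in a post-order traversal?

3

Post-order visits the left subtree, then the right subtree, then the node.
At 32: go left to 6.
  At 6: go left to 27.
    At 27: no left child.
    At 27: go right to 21.
      At 21: go left to 16.
        16 is a leaf — visit 16.
      At 21: no right child.
      Visit 21.
    Visit 27.
  At 6: go right to 30.
    At 30: go left to 13.
      At 13: go left to 4.
        4 is a leaf — visit 4.
      At 13: no right child.
      Visit 13.
    At 30: go right to 15.
      At 15: no left child.
      At 15: go right to 1.
        1 is a leaf — visit 1.
      Visit 15.
    Visit 30.
  Visit 6.
At 32: go right to 26.
  At 26: no left child.
  At 26: go right to 37.
    At 37: go left to 31.
      At 31: no left child.
      At 31: go right to 22.
        22 is a leaf — visit 22.
      Visit 31.
    At 37: go right to 19.
      At 19: go left to 3.
        3 is a leaf — visit 3.
      At 19: no right child.
      Visit 19.
    Visit 37.
  Visit 26.
Visit 32.
Full post-order sequence: 16, 21, 27, 4, 13, 1, 15, 30, 6, 22, 31, 3, 19, 37, 26, 32.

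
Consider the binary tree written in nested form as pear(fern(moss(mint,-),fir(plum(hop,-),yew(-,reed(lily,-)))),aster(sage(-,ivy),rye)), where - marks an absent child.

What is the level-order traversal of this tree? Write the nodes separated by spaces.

pear fern aster moss fir sage rye mint plum yew ivy hop reed lily

Level-order visits nodes level by level from the root, left to right within each level.
Level 0: pear
Level 1: fern, aster
Level 2: moss, fir, sage, rye
Level 3: mint, plum, yew, ivy
Level 4: hop, reed
Level 5: lily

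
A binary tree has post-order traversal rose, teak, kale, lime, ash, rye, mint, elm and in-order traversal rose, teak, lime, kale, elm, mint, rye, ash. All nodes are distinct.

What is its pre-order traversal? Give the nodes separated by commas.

The last element of post-order is the root; it splits in-order into left and right subtrees.
Root elm: left subtree has 4 nodes {rose, teak, lime, kale}, right has 3 {mint, rye, ash}.
  Root lime: left subtree has 2 nodes {rose, teak}, right has 1 {kale}.
    Root teak: left subtree has 1 node {rose}, right has 0 { }.
  Root mint: left subtree has 0 nodes { }, right has 2 {rye, ash}.
    Root rye: left subtree has 0 nodes { }, right has 1 {ash}.

elm, lime, teak, rose, kale, mint, rye, ash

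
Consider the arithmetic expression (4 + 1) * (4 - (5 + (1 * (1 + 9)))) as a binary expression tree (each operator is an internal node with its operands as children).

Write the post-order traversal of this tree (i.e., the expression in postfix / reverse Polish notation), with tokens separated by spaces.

4 1 + 4 5 1 1 9 + * + - *

Post-order on an expression tree gives postfix notation: for each operator, emit left operand, right operand, then the operator.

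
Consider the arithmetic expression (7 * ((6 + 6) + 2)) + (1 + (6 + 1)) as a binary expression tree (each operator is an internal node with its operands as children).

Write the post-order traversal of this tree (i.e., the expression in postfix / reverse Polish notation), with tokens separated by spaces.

7 6 6 + 2 + * 1 6 1 + + +

Post-order on an expression tree gives postfix notation: for each operator, emit left operand, right operand, then the operator.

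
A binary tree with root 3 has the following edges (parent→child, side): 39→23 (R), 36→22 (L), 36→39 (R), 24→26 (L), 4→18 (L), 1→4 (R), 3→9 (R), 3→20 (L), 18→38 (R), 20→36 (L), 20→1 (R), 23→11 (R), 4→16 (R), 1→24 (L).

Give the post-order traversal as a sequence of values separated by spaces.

22 11 23 39 36 26 24 38 18 16 4 1 20 9 3

Post-order visits the left subtree, then the right subtree, then the node.
At 3: go left to 20.
  At 20: go left to 36.
    At 36: go left to 22.
      22 is a leaf — visit 22.
    At 36: go right to 39.
      At 39: no left child.
      At 39: go right to 23.
        At 23: no left child.
        At 23: go right to 11.
          11 is a leaf — visit 11.
        Visit 23.
      Visit 39.
    Visit 36.
  At 20: go right to 1.
    At 1: go left to 24.
      At 24: go left to 26.
        26 is a leaf — visit 26.
      At 24: no right child.
      Visit 24.
    At 1: go right to 4.
      At 4: go left to 18.
        At 18: no left child.
        At 18: go right to 38.
          38 is a leaf — visit 38.
        Visit 18.
      At 4: go right to 16.
        16 is a leaf — visit 16.
      Visit 4.
    Visit 1.
  Visit 20.
At 3: go right to 9.
  9 is a leaf — visit 9.
Visit 3.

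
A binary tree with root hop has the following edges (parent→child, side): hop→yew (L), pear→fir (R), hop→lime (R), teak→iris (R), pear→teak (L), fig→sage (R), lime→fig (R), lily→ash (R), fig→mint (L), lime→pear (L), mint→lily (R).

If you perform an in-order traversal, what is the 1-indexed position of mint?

In-order visits the left subtree, then the node, then the right subtree.
At hop: go left to yew.
  yew is a leaf — visit yew.
Visit hop.
At hop: go right to lime.
  At lime: go left to pear.
    At pear: go left to teak.
      At teak: no left child.
      Visit teak.
      At teak: go right to iris.
        iris is a leaf — visit iris.
    Visit pear.
    At pear: go right to fir.
      fir is a leaf — visit fir.
  Visit lime.
  At lime: go right to fig.
    At fig: go left to mint.
      At mint: no left child.
      Visit mint.
      At mint: go right to lily.
        At lily: no left child.
        Visit lily.
        At lily: go right to ash.
          ash is a leaf — visit ash.
    Visit fig.
    At fig: go right to sage.
      sage is a leaf — visit sage.
Full in-order sequence: yew, hop, teak, iris, pear, fir, lime, mint, lily, ash, fig, sage.

8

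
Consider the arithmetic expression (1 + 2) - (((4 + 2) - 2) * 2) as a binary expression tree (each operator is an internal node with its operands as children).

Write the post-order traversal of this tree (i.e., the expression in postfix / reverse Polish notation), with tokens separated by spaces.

Post-order on an expression tree gives postfix notation: for each operator, emit left operand, right operand, then the operator.

1 2 + 4 2 + 2 - 2 * -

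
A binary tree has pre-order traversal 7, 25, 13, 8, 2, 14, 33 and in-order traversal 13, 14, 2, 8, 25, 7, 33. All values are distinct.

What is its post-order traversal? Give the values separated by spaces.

14 2 8 13 25 33 7

The first element of pre-order is the root; it splits in-order into left and right subtrees.
Root 7: left subtree has 5 nodes {13, 14, 2, 8, 25}, right has 1 {33}.
  Root 25: left subtree has 4 nodes {13, 14, 2, 8}, right has 0 { }.
    Root 13: left subtree has 0 nodes { }, right has 3 {14, 2, 8}.
      Root 8: left subtree has 2 nodes {14, 2}, right has 0 { }.
        Root 2: left subtree has 1 node {14}, right has 0 { }.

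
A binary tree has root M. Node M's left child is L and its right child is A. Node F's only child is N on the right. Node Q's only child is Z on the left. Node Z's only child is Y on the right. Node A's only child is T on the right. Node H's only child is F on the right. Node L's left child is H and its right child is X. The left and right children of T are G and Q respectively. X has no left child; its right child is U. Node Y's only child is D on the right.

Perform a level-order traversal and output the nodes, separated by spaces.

M L A H X T F U G Q N Z Y D

Level-order visits nodes level by level from the root, left to right within each level.
Level 0: M
Level 1: L, A
Level 2: H, X, T
Level 3: F, U, G, Q
Level 4: N, Z
Level 5: Y
Level 6: D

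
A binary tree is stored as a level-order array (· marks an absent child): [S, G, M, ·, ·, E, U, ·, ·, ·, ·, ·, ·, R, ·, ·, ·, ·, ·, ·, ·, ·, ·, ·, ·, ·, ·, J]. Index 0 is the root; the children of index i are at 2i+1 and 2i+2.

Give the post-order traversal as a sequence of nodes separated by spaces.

G E J R U M S

Post-order visits the left subtree, then the right subtree, then the node.
At S: go left to G.
  G is a leaf — visit G.
At S: go right to M.
  At M: go left to E.
    E is a leaf — visit E.
  At M: go right to U.
    At U: go left to R.
      At R: go left to J.
        J is a leaf — visit J.
      At R: no right child.
      Visit R.
    At U: no right child.
    Visit U.
  Visit M.
Visit S.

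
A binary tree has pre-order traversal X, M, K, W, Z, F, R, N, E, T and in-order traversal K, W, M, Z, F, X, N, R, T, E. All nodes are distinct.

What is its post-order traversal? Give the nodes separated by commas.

W, K, F, Z, M, N, T, E, R, X

The first element of pre-order is the root; it splits in-order into left and right subtrees.
Root X: left subtree has 5 nodes {K, W, M, Z, F}, right has 4 {N, R, T, E}.
  Root M: left subtree has 2 nodes {K, W}, right has 2 {Z, F}.
    Root K: left subtree has 0 nodes { }, right has 1 {W}.
    Root Z: left subtree has 0 nodes { }, right has 1 {F}.
  Root R: left subtree has 1 node {N}, right has 2 {T, E}.
    Root E: left subtree has 1 node {T}, right has 0 { }.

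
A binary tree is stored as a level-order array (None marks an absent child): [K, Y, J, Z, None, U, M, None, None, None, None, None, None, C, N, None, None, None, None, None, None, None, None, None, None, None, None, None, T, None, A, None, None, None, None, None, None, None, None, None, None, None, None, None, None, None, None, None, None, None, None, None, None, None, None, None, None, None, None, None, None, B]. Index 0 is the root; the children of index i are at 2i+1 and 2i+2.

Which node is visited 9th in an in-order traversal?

In-order visits the left subtree, then the node, then the right subtree.
At K: go left to Y.
  At Y: go left to Z.
    Z is a leaf — visit Z.
  Visit Y.
  At Y: no right child.
Visit K.
At K: go right to J.
  At J: go left to U.
    U is a leaf — visit U.
  Visit J.
  At J: go right to M.
    At M: go left to C.
      At C: no left child.
      Visit C.
      At C: go right to T.
        T is a leaf — visit T.
    Visit M.
    At M: go right to N.
      At N: no left child.
      Visit N.
      At N: go right to A.
        At A: go left to B.
          B is a leaf — visit B.
        Visit A.
        At A: no right child.
Full in-order sequence: Z, Y, K, U, J, C, T, M, N, B, A.

N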